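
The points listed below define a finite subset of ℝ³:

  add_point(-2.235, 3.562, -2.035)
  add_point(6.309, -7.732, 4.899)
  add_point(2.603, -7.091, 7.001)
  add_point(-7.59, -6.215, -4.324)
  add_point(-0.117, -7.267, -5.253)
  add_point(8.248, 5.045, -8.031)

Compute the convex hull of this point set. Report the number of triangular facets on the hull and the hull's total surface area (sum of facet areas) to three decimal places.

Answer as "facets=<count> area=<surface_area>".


Points on the hull: [0, 1, 2, 3, 4, 5] (6 of 6).

Triangle areas on the boundary:
  f1: (p2, p1, p3) → 32.0652
  f2: (p2, p1, p5) → 37.1443
  f3: (p0, p5, p3) → 63.1144
  f4: (p0, p2, p3) → 79.0392
  f5: (p0, p2, p5) → 89.4189
  f6: (p4, p5, p3) → 51.3252
  f7: (p4, p1, p3) → 41.3260
  f8: (p4, p1, p5) → 90.4903
Σ area = 483.923

Check V−E+F: 6 − 12 + 8 = 2.

facets=8 area=483.923


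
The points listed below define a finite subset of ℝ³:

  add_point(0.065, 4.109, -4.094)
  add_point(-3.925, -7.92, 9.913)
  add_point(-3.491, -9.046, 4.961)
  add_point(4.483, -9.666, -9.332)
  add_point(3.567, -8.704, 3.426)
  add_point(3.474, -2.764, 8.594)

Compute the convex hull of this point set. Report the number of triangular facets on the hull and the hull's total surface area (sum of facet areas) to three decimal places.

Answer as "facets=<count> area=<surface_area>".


facets=8 area=459.725

Hull vertices (6/6): indices [0, 1, 2, 3, 4, 5].

Facet areas (half cross-product norm):
  f1: (p2, p0, p1) → 38.5925
  f2: (p2, p0, p3) → 111.1574
  f3: (p5, p0, p1) → 66.2119
  f4: (p5, p0, p3) → 111.9885
  f5: (p4, p5, p1) → 33.9695
  f6: (p4, p5, p3) → 35.5507
  f7: (p4, p2, p1) → 17.6968
  f8: (p4, p2, p3) → 44.5578
Σ area = 459.725

Euler characteristic 6−12+8 = 2 ✓


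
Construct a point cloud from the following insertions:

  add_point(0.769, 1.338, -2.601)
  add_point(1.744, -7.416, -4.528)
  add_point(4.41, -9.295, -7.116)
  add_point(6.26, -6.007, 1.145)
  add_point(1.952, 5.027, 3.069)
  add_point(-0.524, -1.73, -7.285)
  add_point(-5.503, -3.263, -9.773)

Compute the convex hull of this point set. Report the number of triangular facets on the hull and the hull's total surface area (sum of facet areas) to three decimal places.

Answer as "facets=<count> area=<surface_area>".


7 of the 7 inputs are extreme points: [0, 1, 2, 3, 4, 5, 6].

Triangle areas on the boundary:
  f1: (p4, p3, p6) → 92.9832
  f2: (p2, p4, p3) → 49.8086
  f3: (p5, p2, p6) → 25.2020
  f4: (p1, p3, p6) → 22.9161
  f5: (p1, p2, p6) → 19.3828
  f6: (p1, p2, p3) → 15.1485
  f7: (p0, p2, p4) → 28.5292
  f8: (p0, p5, p2) → 24.6862
  f9: (p0, p4, p6) → 16.1743
  f10: (p0, p5, p6) → 12.0532
Σ area = 306.884

Check V−E+F: 7 − 15 + 10 = 2.

facets=10 area=306.884


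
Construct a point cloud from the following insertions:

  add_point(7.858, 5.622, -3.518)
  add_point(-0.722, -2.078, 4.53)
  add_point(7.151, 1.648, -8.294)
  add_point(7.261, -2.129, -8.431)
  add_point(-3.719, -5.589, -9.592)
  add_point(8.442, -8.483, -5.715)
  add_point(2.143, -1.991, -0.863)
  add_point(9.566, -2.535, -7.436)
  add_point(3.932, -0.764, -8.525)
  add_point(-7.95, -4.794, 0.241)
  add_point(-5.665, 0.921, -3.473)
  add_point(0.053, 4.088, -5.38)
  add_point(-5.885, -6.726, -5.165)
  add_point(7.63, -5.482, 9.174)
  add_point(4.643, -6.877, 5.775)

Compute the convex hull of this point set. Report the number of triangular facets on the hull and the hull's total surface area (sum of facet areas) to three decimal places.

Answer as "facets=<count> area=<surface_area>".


facets=22 area=763.298

13 of the 15 inputs are extreme points: [0, 1, 2, 3, 4, 5, 7, 9, 10, 11, 12, 13, 14].

Facet areas (half cross-product norm):
  f1: (p13, p0, p7) → 74.9745
  f2: (p1, p13, p9) → 27.3029
  f3: (p1, p13, p0) → 71.1999
  f4: (p10, p1, p9) → 30.7087
  f5: (p2, p0, p7) → 14.3528
  f6: (p12, p10, p9) → 20.8223
  f7: (p12, p10, p4) → 19.7967
  f8: (p5, p13, p7) → 47.6624
  f9: (p5, p12, p4) → 32.9680
  f10: (p3, p2, p7) → 4.7367
  f11: (p3, p2, p4) → 21.0330
  f12: (p3, p5, p7) → 7.9654
  f13: (p3, p5, p4) → 40.4509
  f14: (p11, p2, p0) → 23.3939
  f15: (p11, p1, p0) → 47.7572
  f16: (p11, p10, p1) → 33.5666
  f17: (p11, p10, p4) → 31.1109
  f18: (p11, p2, p4) → 44.8889
  f19: (p14, p5, p13) → 24.7218
  f20: (p14, p5, p12) → 82.2417
  f21: (p14, p13, p9) → 19.2046
  f22: (p14, p12, p9) → 42.4387
Σ area = 763.298

Euler: V−E+F = 13−33+22 = 2.


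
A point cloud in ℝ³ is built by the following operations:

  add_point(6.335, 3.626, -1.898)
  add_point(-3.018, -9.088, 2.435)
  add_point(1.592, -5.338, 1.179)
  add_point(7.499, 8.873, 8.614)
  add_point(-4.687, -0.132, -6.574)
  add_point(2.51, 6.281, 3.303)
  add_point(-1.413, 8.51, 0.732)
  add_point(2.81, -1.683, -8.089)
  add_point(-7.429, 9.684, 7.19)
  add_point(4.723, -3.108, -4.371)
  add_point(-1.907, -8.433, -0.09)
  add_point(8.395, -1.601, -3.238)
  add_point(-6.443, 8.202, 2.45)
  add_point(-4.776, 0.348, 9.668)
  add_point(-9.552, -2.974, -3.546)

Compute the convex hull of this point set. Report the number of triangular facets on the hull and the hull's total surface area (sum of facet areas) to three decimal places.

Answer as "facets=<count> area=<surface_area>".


facets=24 area=901.538

14 of the 15 inputs are extreme points: [0, 1, 2, 3, 4, 6, 7, 8, 9, 10, 11, 12, 13, 14].

Facet areas (half cross-product norm):
  f1: (p13, p8, p14) → 71.9531
  f2: (p13, p1, p14) → 63.3674
  f3: (p13, p3, p8) → 70.8145
  f4: (p13, p3, p1) → 86.3090
  f5: (p2, p1, p11) → 9.3432
  f6: (p2, p3, p11) → 70.0790
  f7: (p2, p3, p1) → 37.7820
  f8: (p12, p8, p14) → 25.5653
  f9: (p12, p4, p14) → 39.2147
  f10: (p7, p4, p14) → 16.9448
  f11: (p6, p3, p8) → 52.9782
  f12: (p6, p12, p8) → 11.9036
  f13: (p6, p12, p4) → 31.1881
  f14: (p6, p7, p4) → 45.9689
  f15: (p10, p1, p11) → 13.5862
  f16: (p10, p1, p14) → 14.0617
  f17: (p10, p7, p14) → 55.6697
  f18: (p0, p6, p3) → 51.7162
  f19: (p0, p6, p7) → 41.6709
  f20: (p0, p3, p11) → 27.9292
  f21: (p0, p7, p11) → 21.2422
  f22: (p9, p7, p11) → 7.9035
  f23: (p9, p10, p11) → 14.0268
  f24: (p9, p10, p7) → 20.3200
Σ area = 901.538

Check V−E+F: 14 − 36 + 24 = 2.


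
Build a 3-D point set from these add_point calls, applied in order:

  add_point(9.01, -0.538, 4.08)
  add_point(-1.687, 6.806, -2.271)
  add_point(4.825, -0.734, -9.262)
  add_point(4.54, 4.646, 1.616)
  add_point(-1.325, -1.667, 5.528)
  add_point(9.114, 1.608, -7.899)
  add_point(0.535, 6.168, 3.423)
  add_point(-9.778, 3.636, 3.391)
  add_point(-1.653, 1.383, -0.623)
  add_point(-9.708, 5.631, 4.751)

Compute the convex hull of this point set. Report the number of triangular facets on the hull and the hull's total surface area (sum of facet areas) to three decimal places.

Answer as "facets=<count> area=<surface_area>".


facets=14 area=514.166

9 of the 10 inputs are extreme points: [0, 1, 2, 3, 4, 5, 6, 7, 9].

Triangle areas on the boundary:
  f1: (p2, p4, p7) → 81.5043
  f2: (p1, p2, p7) → 53.0573
  f3: (p1, p2, p5) → 30.8711
  f4: (p0, p2, p5) → 30.3905
  f5: (p0, p2, p4) → 72.3952
  f6: (p9, p1, p7) → 12.5197
  f7: (p9, p1, p6) → 30.8997
  f8: (p9, p4, p7) → 11.8054
  f9: (p9, p0, p4) → 43.8944
  f10: (p9, p0, p6) → 37.9499
  f11: (p3, p0, p5) → 39.4490
  f12: (p3, p0, p6) → 13.1240
  f13: (p3, p1, p5) → 42.0190
  f14: (p3, p1, p6) → 14.2863
Σ area = 514.166

Euler characteristic 9−21+14 = 2 ✓


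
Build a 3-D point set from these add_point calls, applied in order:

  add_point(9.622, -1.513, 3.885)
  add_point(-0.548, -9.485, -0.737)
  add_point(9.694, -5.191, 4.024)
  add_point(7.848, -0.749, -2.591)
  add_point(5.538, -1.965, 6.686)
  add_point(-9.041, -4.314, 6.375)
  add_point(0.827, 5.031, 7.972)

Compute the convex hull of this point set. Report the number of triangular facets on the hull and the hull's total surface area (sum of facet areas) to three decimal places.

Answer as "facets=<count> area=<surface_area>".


Hull vertices (7/7): indices [0, 1, 2, 3, 4, 5, 6].

Per-facet area ½‖(b−a)×(c−a)‖:
  f1: (p3, p6, p5) → 95.3647
  f2: (p1, p2, p5) → 72.2225
  f3: (p1, p3, p5) → 72.2992
  f4: (p1, p3, p2) → 46.8666
  f5: (p4, p2, p5) → 34.8615
  f6: (p4, p6, p5) → 57.4283
  f7: (p0, p3, p2) → 12.2901
  f8: (p0, p3, p6) → 39.4233
  f9: (p0, p4, p2) → 9.1110
  f10: (p0, p4, p6) → 18.7934
Σ area = 458.661

Euler: V−E+F = 7−15+10 = 2.

facets=10 area=458.661


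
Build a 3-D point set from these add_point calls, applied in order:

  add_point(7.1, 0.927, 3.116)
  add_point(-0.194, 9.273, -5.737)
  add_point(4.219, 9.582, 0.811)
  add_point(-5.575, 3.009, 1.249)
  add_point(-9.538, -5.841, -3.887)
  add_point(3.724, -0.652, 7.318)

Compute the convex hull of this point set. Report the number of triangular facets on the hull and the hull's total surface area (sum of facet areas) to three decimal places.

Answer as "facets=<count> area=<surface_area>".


Points on the hull: [0, 1, 2, 3, 4, 5] (6 of 6).

Per-facet area ½‖(b−a)×(c−a)‖:
  f1: (p1, p0, p4) → 121.1372
  f2: (p5, p0, p4) → 50.8042
  f3: (p3, p1, p4) → 55.7134
  f4: (p3, p5, p4) → 61.6268
  f5: (p2, p3, p1) → 41.5438
  f6: (p2, p3, p5) → 61.0422
  f7: (p2, p1, p0) → 34.9866
  f8: (p2, p5, p0) → 25.5293
Σ area = 452.383

Euler characteristic 6−12+8 = 2 ✓

facets=8 area=452.383


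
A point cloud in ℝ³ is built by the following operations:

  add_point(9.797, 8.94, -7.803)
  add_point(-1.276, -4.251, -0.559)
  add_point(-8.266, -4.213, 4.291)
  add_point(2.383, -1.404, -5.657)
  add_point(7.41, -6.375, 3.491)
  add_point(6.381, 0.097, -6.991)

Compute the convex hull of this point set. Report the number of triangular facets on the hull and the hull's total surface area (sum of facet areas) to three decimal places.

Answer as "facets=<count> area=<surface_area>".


facets=8 area=399.420

6 of the 6 inputs are extreme points: [0, 1, 2, 3, 4, 5].

Area of each hull facet:
  f1: (p4, p0, p2) → 151.7885
  f2: (p1, p4, p2) → 36.3365
  f3: (p3, p0, p2) → 70.6310
  f4: (p3, p1, p2) → 15.1463
  f5: (p3, p1, p4) → 33.7254
  f6: (p5, p4, p0) → 49.9044
  f7: (p5, p3, p0) → 16.0255
  f8: (p5, p3, p4) → 25.8620
Σ area = 399.420

Euler characteristic 6−12+8 = 2 ✓


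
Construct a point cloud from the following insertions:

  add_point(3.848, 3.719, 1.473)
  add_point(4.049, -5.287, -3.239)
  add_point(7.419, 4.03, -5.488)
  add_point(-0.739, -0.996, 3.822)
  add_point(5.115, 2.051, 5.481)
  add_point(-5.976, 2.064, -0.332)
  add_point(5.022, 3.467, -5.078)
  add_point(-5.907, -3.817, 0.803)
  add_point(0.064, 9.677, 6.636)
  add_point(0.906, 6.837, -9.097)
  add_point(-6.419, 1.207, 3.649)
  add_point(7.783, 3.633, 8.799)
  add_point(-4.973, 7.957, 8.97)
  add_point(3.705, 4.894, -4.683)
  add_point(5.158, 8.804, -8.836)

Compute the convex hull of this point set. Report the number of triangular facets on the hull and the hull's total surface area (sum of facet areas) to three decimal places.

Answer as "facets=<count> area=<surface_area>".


Points on the hull: [1, 2, 5, 7, 8, 9, 10, 11, 12, 14] (10 of 15).

Per-facet area ½‖(b−a)×(c−a)‖:
  f1: (p7, p1, p11) → 82.8229
  f2: (p7, p12, p10) → 7.3875
  f3: (p7, p12, p11) → 94.5801
  f4: (p7, p9, p1) → 73.8925
  f5: (p2, p1, p11) → 70.5371
  f6: (p14, p12, p9) → 43.7274
  f7: (p14, p2, p11) → 36.8764
  f8: (p14, p9, p1) → 32.1290
  f9: (p14, p2, p1) → 22.7311
  f10: (p5, p7, p10) → 11.3053
  f11: (p5, p7, p9) → 31.0789
  f12: (p5, p12, p10) → 16.2547
  f13: (p5, p12, p9) → 62.8610
  f14: (p8, p12, p11) → 26.7170
  f15: (p8, p14, p11) → 81.6947
  f16: (p8, p14, p12) → 36.5911
Σ area = 731.187

Euler: V−E+F = 10−24+16 = 2.

facets=16 area=731.187


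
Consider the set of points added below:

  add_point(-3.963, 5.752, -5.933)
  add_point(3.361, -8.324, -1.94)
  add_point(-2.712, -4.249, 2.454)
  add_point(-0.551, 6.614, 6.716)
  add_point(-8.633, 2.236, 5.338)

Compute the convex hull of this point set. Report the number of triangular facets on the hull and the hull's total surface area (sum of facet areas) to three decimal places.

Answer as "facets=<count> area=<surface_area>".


facets=6 area=356.136

5 of the 5 inputs are extreme points: [0, 1, 2, 3, 4].

Area of each hull facet:
  f1: (p0, p3, p4) → 55.9277
  f2: (p0, p3, p1) → 102.6340
  f3: (p2, p3, p4) → 42.2493
  f4: (p2, p3, p1) → 44.0603
  f5: (p2, p0, p4) → 55.6251
  f6: (p2, p0, p1) → 55.6396
Σ area = 356.136

Check V−E+F: 5 − 9 + 6 = 2.


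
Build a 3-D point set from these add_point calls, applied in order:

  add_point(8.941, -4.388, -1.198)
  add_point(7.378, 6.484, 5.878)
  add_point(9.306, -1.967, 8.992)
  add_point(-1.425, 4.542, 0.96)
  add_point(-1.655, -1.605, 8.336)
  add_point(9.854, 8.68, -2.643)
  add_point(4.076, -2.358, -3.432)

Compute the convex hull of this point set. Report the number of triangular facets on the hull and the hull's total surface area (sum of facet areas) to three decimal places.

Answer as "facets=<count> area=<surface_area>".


Hull vertices (7/7): indices [0, 1, 2, 3, 4, 5, 6].

Triangle areas on the boundary:
  f1: (p2, p0, p4) → 57.3604
  f2: (p2, p0, p5) → 68.5192
  f3: (p1, p2, p4) → 48.8660
  f4: (p1, p2, p5) → 36.9564
  f5: (p1, p3, p4) → 48.0347
  f6: (p1, p3, p5) → 46.2613
  f7: (p6, p0, p5) → 35.5417
  f8: (p6, p3, p5) → 56.6858
  f9: (p6, p0, p4) → 37.5001
  f10: (p6, p3, p4) → 47.1324
Σ area = 482.858

Euler characteristic 7−15+10 = 2 ✓

facets=10 area=482.858


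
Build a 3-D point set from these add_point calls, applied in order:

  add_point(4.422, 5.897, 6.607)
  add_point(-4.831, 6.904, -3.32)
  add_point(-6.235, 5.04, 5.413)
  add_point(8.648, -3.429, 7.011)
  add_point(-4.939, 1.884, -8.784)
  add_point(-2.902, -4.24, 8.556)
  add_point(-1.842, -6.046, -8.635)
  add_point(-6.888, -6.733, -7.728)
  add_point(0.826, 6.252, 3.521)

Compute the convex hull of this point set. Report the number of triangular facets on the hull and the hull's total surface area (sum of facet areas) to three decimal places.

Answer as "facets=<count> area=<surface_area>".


facets=14 area=719.442

Hull vertices (9/9): indices [0, 1, 2, 3, 4, 5, 6, 7, 8].

Per-facet area ½‖(b−a)×(c−a)‖:
  f1: (p5, p3, p7) → 98.3272
  f2: (p0, p5, p3) → 56.2945
  f3: (p6, p3, p7) → 44.8165
  f4: (p2, p1, p7) → 65.2404
  f5: (p2, p5, p7) → 85.2353
  f6: (p2, p0, p5) → 53.4196
  f7: (p4, p1, p7) → 27.1033
  f8: (p4, p6, p7) → 21.4414
  f9: (p4, p0, p1) → 43.8140
  f10: (p4, p0, p3) → 94.4639
  f11: (p4, p6, p3) → 80.6596
  f12: (p8, p0, p1) → 3.5814
  f13: (p8, p2, p1) → 30.2614
  f14: (p8, p2, p0) → 14.7831
Σ area = 719.442

Check V−E+F: 9 − 21 + 14 = 2.


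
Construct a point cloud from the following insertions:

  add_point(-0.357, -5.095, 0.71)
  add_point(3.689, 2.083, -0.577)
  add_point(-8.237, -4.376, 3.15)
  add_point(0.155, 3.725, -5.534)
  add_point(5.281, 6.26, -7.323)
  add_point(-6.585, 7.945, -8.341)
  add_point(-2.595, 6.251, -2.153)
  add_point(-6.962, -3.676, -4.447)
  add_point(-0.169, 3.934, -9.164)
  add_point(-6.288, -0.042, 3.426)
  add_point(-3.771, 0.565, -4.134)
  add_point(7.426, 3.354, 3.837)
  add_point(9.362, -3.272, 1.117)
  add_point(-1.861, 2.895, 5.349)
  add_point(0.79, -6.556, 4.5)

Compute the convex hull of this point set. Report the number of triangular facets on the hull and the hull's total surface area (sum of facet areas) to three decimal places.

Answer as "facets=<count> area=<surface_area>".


Extreme-point indices: [0, 2, 4, 5, 6, 7, 8, 9, 11, 12, 13, 14] — 12 of 15 on the boundary.

Area of each hull facet:
  f1: (p7, p5, p2) → 43.4066
  f2: (p9, p5, p2) → 30.1529
  f3: (p9, p13, p2) → 7.8138
  f4: (p9, p13, p5) → 40.1839
  f5: (p14, p7, p2) → 36.2928
  f6: (p14, p13, p2) → 40.8217
  f7: (p14, p11, p12) → 36.2370
  f8: (p14, p11, p13) → 45.1371
  f9: (p8, p7, p12) → 86.4491
  f10: (p8, p7, p5) → 41.9225
  f11: (p6, p13, p5) → 14.6389
  f12: (p6, p11, p13) → 38.7463
  f13: (p0, p7, p12) → 27.4624
  f14: (p0, p14, p12) → 20.2752
  f15: (p0, p14, p7) → 10.4223
  f16: (p4, p8, p5) → 20.3012
  f17: (p4, p6, p5) → 35.5886
  f18: (p4, p6, p11) → 51.3460
  f19: (p4, p11, p12) → 43.3768
  f20: (p4, p8, p12) → 40.7386
Σ area = 711.314

Check V−E+F: 12 − 30 + 20 = 2.

facets=20 area=711.314


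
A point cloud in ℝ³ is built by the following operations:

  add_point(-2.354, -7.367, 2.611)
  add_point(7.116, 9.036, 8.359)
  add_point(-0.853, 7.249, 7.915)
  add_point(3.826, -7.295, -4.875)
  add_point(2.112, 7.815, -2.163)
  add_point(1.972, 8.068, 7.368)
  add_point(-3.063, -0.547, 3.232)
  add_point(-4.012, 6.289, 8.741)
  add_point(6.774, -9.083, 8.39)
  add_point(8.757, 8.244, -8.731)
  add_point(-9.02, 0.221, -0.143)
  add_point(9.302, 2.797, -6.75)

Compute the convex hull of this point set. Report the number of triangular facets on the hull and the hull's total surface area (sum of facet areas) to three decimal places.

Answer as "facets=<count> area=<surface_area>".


Points on the hull: [0, 1, 2, 3, 4, 5, 7, 8, 9, 10, 11] (11 of 12).

Per-facet area ½‖(b−a)×(c−a)‖:
  f1: (p1, p8, p11) → 138.5811
  f2: (p3, p8, p11) → 78.5947
  f3: (p9, p1, p11) → 47.9333
  f4: (p9, p3, p10) → 129.6249
  f5: (p9, p3, p11) → 19.2652
  f6: (p0, p3, p10) → 49.8170
  f7: (p0, p3, p8) → 52.6949
  f8: (p7, p1, p8) → 100.4026
  f9: (p7, p0, p10) → 61.8362
  f10: (p7, p0, p8) → 82.3573
  f11: (p4, p9, p1) → 51.8590
  f12: (p4, p9, p10) → 44.8678
  f13: (p4, p7, p10) → 69.1209
  f14: (p5, p7, p1) → 6.8858
  f15: (p5, p4, p1) → 24.9997
  f16: (p2, p4, p7) → 15.4071
  f17: (p2, p5, p7) → 0.3182
  f18: (p2, p5, p4) → 14.0057
Σ area = 988.571

Euler: V−E+F = 11−27+18 = 2.

facets=18 area=988.571


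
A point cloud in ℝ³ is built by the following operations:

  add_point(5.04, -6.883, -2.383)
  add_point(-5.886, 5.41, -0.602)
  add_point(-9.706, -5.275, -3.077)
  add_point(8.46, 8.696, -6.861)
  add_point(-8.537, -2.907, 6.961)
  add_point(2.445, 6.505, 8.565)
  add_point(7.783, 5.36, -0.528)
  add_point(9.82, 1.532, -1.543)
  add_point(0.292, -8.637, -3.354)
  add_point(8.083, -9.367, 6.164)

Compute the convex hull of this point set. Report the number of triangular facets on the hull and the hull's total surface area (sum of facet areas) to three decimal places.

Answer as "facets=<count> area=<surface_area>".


facets=16 area=955.926

10 of the 10 inputs are extreme points: [0, 1, 2, 3, 4, 5, 6, 7, 8, 9].

Per-facet area ½‖(b−a)×(c−a)‖:
  f1: (p5, p9, p7) → 88.7662
  f2: (p8, p9, p2) → 52.1176
  f3: (p8, p3, p2) → 102.0468
  f4: (p4, p9, p2) → 92.6129
  f5: (p4, p5, p9) → 115.0650
  f6: (p1, p3, p2) → 85.0925
  f7: (p1, p3, p5) → 93.8509
  f8: (p1, p4, p2) → 53.7348
  f9: (p1, p4, p5) → 69.2355
  f10: (p6, p5, p7) → 20.1955
  f11: (p6, p3, p7) → 15.8163
  f12: (p6, p3, p5) → 25.1122
  f13: (p0, p9, p7) → 45.6864
  f14: (p0, p8, p9) → 22.4283
  f15: (p0, p3, p7) → 36.2432
  f16: (p0, p8, p3) → 37.9224
Σ area = 955.926

Check V−E+F: 10 − 24 + 16 = 2.


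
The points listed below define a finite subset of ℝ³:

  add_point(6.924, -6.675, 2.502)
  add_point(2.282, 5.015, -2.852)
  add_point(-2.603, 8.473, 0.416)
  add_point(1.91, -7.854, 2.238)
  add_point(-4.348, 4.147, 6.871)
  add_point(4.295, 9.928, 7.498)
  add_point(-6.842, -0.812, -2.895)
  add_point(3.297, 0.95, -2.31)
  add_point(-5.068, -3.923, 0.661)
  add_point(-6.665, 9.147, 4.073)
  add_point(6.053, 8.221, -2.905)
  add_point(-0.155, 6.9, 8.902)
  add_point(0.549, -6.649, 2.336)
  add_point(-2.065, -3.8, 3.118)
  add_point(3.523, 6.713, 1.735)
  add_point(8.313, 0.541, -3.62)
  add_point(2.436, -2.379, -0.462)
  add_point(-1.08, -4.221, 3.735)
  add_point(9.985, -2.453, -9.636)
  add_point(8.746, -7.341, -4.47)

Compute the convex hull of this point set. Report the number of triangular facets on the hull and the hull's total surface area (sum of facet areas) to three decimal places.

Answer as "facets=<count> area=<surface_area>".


facets=24 area=856.501

14 of the 20 inputs are extreme points: [0, 2, 3, 4, 5, 6, 8, 9, 10, 11, 15, 17, 18, 19].

Per-facet area ½‖(b−a)×(c−a)‖:
  f1: (p10, p18, p6) → 101.5142
  f2: (p10, p5, p18) → 52.2039
  f3: (p19, p18, p6) → 61.2253
  f4: (p8, p19, p6) → 37.2263
  f5: (p8, p19, p3) → 34.9897
  f6: (p9, p8, p6) → 30.5327
  f7: (p9, p8, p4) → 29.6921
  f8: (p9, p10, p5) → 60.8638
  f9: (p9, p11, p5) → 22.0931
  f10: (p9, p11, p4) → 16.7029
  f11: (p15, p5, p18) → 12.0638
  f12: (p0, p19, p3) → 18.3760
  f13: (p0, p11, p5) → 46.1512
  f14: (p0, p11, p3) → 41.8555
  f15: (p0, p15, p5) → 72.1290
  f16: (p0, p19, p18) → 19.3844
  f17: (p0, p15, p18) → 31.9322
  f18: (p17, p8, p3) → 11.7222
  f19: (p17, p8, p4) → 23.8162
  f20: (p17, p11, p3) → 20.1765
  f21: (p17, p11, p4) → 24.5195
  f22: (p2, p10, p6) → 48.3708
  f23: (p2, p9, p6) → 29.5411
  f24: (p2, p9, p10) → 9.4187
Σ area = 856.501

Euler: V−E+F = 14−36+24 = 2.


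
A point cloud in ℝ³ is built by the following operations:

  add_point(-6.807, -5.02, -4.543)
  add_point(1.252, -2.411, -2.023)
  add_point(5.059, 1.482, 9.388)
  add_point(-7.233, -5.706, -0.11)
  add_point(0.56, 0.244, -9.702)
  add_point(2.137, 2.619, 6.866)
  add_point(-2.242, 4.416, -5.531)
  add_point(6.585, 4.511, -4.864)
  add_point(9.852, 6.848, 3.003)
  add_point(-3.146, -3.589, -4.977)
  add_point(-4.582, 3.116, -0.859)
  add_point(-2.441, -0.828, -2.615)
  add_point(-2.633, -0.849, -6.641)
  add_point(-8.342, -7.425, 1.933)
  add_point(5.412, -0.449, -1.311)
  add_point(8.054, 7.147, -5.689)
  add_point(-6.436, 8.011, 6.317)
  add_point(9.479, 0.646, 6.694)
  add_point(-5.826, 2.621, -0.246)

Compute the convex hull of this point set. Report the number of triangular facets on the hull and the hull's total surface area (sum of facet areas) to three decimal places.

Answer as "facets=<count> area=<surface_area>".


facets=22 area=842.814

Points on the hull: [0, 1, 2, 4, 6, 8, 9, 13, 14, 15, 16, 17, 18] (13 of 19).

Triangle areas on the boundary:
  f1: (p2, p16, p13) → 104.6647
  f2: (p2, p16, p8) → 65.2767
  f3: (p0, p16, p13) → 56.8788
  f4: (p15, p16, p8) → 73.9885
  f5: (p17, p2, p13) → 43.7077
  f6: (p17, p2, p8) → 18.6737
  f7: (p17, p15, p8) → 27.4441
  f8: (p6, p0, p4) → 32.4966
  f9: (p6, p15, p16) → 67.3661
  f10: (p6, p15, p4) → 33.5883
  f11: (p9, p0, p13) → 12.6713
  f12: (p9, p0, p4) → 9.3322
  f13: (p14, p15, p4) → 42.0303
  f14: (p14, p17, p15) → 40.6350
  f15: (p18, p0, p16) → 15.0777
  f16: (p18, p6, p16) → 24.7492
  f17: (p18, p6, p0) → 29.1271
  f18: (p1, p9, p4) → 19.0259
  f19: (p1, p14, p4) → 18.9114
  f20: (p1, p9, p13) → 25.4302
  f21: (p1, p17, p13) → 64.7165
  f22: (p1, p14, p17) → 17.0219
Σ area = 842.814

Check V−E+F: 13 − 33 + 22 = 2.


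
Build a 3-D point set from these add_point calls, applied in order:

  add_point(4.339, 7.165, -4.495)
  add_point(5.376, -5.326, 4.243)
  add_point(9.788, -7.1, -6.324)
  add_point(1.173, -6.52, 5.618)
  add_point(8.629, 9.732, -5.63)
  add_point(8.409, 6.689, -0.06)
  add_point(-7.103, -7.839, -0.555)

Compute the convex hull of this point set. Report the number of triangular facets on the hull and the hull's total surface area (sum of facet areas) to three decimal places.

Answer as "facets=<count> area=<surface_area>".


facets=10 area=566.255

Extreme-point indices: [0, 1, 2, 3, 4, 5, 6] — 7 of 7 on the boundary.

Triangle areas on the boundary:
  f1: (p3, p2, p6) → 76.6765
  f2: (p1, p3, p2) → 21.5584
  f3: (p0, p2, p6) → 129.4321
  f4: (p0, p4, p2) → 39.0246
  f5: (p5, p0, p4) → 14.4283
  f6: (p5, p1, p3) → 25.1034
  f7: (p5, p3, p6) → 81.0589
  f8: (p5, p0, p6) → 57.1522
  f9: (p5, p4, p2) → 48.1724
  f10: (p5, p1, p2) → 73.6482
Σ area = 566.255

Euler characteristic 7−15+10 = 2 ✓


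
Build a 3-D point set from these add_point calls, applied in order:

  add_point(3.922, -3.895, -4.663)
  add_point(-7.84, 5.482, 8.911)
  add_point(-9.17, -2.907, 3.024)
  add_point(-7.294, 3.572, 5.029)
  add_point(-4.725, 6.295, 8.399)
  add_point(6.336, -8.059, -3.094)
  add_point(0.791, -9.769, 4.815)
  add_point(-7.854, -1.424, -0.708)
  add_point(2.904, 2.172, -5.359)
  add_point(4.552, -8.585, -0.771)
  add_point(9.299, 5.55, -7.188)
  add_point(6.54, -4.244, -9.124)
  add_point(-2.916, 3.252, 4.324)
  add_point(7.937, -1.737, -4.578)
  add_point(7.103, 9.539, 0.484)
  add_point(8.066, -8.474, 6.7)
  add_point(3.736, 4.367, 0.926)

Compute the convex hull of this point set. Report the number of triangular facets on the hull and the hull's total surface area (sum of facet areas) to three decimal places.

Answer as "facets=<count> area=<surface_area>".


facets=24 area=959.303

Extreme-point indices: [1, 2, 3, 4, 5, 6, 7, 8, 9, 10, 11, 13, 14, 15] — 14 of 17 on the boundary.

Area of each hull facet:
  f1: (p1, p6, p2) → 60.8848
  f2: (p15, p1, p6) → 66.3083
  f3: (p7, p3, p10) → 74.7336
  f4: (p7, p6, p2) → 25.7688
  f5: (p7, p1, p2) → 21.4874
  f6: (p7, p3, p1) → 5.3328
  f7: (p14, p15, p10) → 84.0898
  f8: (p14, p3, p10) → 69.1991
  f9: (p14, p3, p1) → 34.6858
  f10: (p13, p11, p10) → 20.7139
  f11: (p13, p15, p10) → 33.6221
  f12: (p13, p15, p11) → 30.7982
  f13: (p5, p15, p6) → 34.7551
  f14: (p5, p15, p11) → 18.8051
  f15: (p8, p11, p10) → 30.5937
  f16: (p8, p7, p10) → 9.5241
  f17: (p8, p7, p11) → 47.9024
  f18: (p4, p15, p1) → 28.5615
  f19: (p4, p14, p1) → 9.6042
  f20: (p4, p14, p15) → 130.6740
  f21: (p9, p7, p11) → 68.8472
  f22: (p9, p5, p11) → 6.7640
  f23: (p9, p7, p6) → 45.0225
  f24: (p9, p5, p6) → 0.6250
Σ area = 959.303

Check V−E+F: 14 − 36 + 24 = 2.


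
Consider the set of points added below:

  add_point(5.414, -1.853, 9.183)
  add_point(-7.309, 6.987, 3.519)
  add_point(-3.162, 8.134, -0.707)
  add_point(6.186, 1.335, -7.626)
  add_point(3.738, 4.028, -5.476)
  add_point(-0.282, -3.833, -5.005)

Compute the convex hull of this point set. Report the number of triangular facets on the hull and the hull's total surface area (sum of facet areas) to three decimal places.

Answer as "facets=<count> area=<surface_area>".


facets=8 area=426.229

Points on the hull: [0, 1, 2, 3, 4, 5] (6 of 6).

Area of each hull facet:
  f1: (p0, p5, p1) → 107.6512
  f2: (p0, p5, p3) → 66.7555
  f3: (p2, p5, p1) → 38.4516
  f4: (p2, p5, p3) → 54.3080
  f5: (p2, p0, p1) → 48.8563
  f6: (p4, p0, p3) → 33.0666
  f7: (p4, p2, p3) → 4.9718
  f8: (p4, p2, p0) → 72.1677
Σ area = 426.229

Euler: V−E+F = 6−12+8 = 2.


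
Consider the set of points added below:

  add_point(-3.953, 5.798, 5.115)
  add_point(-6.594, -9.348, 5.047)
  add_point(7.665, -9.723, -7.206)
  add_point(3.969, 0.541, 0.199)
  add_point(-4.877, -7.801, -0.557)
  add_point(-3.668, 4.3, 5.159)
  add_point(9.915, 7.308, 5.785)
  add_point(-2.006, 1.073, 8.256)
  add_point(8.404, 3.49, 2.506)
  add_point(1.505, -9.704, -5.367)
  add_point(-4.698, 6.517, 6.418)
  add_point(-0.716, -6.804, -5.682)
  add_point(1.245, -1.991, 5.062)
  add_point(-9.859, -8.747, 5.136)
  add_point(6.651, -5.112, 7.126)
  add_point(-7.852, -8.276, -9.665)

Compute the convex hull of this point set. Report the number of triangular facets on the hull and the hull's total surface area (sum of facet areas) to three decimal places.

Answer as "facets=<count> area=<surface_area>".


facets=18 area=1016.779

11 of the 16 inputs are extreme points: [0, 1, 2, 6, 7, 8, 9, 10, 13, 14, 15].

Triangle areas on the boundary:
  f1: (p10, p15, p13) → 120.7730
  f2: (p14, p2, p6) → 95.8540
  f3: (p9, p15, p2) → 22.3038
  f4: (p8, p2, p6) → 10.9886
  f5: (p8, p15, p6) → 28.4714
  f6: (p8, p15, p2) → 129.2363
  f7: (p0, p15, p6) → 138.6951
  f8: (p0, p10, p6) → 10.8414
  f9: (p0, p10, p15) → 11.1242
  f10: (p1, p14, p13) → 11.6089
  f11: (p1, p14, p2) → 104.5536
  f12: (p1, p9, p2) → 24.6502
  f13: (p1, p15, p13) → 24.5230
  f14: (p1, p9, p15) → 66.7603
  f15: (p7, p10, p6) → 43.2777
  f16: (p7, p14, p6) → 64.9434
  f17: (p7, p10, p13) → 38.8931
  f18: (p7, p14, p13) → 69.2806
Σ area = 1016.779

Check V−E+F: 11 − 27 + 18 = 2.


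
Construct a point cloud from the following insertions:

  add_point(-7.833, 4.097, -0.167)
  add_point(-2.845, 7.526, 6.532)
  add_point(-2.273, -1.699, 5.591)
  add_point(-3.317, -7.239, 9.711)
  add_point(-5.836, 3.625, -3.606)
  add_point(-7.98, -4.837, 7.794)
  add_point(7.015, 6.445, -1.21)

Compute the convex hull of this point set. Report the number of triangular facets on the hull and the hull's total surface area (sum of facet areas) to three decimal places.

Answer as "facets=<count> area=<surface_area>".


Hull vertices (6/7): indices [0, 1, 3, 4, 5, 6].

Area of each hull facet:
  f1: (p4, p1, p6) → 65.7014
  f2: (p3, p1, p5) → 37.3235
  f3: (p3, p1, p6) → 94.8345
  f4: (p3, p4, p5) → 36.7223
  f5: (p3, p4, p6) → 114.9208
  f6: (p0, p1, p5) → 52.8957
  f7: (p0, p4, p5) → 20.8968
  f8: (p0, p4, p1) → 16.5177
Σ area = 439.813

Euler characteristic 6−12+8 = 2 ✓

facets=8 area=439.813


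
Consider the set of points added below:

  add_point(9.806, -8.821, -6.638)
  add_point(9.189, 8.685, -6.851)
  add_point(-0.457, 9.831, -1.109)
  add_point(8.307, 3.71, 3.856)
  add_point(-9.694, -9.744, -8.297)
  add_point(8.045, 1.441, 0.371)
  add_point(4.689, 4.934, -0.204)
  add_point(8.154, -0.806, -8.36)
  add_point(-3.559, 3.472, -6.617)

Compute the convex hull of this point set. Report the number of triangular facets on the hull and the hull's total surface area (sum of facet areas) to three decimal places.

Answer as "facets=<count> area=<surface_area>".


Points on the hull: [0, 1, 2, 3, 4, 7, 8] (7 of 9).

Area of each hull facet:
  f1: (p3, p0, p4) → 160.7864
  f2: (p3, p2, p4) → 134.4013
  f3: (p1, p3, p0) → 93.7086
  f4: (p1, p3, p2) → 58.5552
  f5: (p7, p0, p4) → 80.7448
  f6: (p7, p1, p0) → 18.6012
  f7: (p8, p2, p4) → 34.1997
  f8: (p8, p1, p2) → 50.3887
  f9: (p8, p7, p4) → 92.1286
  f10: (p8, p7, p1) → 58.8294
Σ area = 782.344

Check V−E+F: 7 − 15 + 10 = 2.

facets=10 area=782.344


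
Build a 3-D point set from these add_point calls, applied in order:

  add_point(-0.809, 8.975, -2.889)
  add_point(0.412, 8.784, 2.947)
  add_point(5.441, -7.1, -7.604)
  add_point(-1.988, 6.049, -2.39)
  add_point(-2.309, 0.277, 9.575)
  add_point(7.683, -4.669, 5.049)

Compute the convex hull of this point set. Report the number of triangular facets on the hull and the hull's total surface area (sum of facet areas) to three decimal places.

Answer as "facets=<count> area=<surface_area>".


facets=8 area=467.982

Hull vertices (6/6): indices [0, 1, 2, 3, 4, 5].

Triangle areas on the boundary:
  f1: (p2, p5, p4) → 75.1085
  f2: (p2, p0, p5) → 108.9741
  f3: (p1, p5, p4) → 66.4875
  f4: (p1, p0, p4) → 27.5425
  f5: (p1, p0, p5) → 44.4879
  f6: (p3, p0, p4) → 17.7568
  f7: (p3, p2, p4) → 106.0097
  f8: (p3, p2, p0) → 21.6146
Σ area = 467.982

Euler: V−E+F = 6−12+8 = 2.


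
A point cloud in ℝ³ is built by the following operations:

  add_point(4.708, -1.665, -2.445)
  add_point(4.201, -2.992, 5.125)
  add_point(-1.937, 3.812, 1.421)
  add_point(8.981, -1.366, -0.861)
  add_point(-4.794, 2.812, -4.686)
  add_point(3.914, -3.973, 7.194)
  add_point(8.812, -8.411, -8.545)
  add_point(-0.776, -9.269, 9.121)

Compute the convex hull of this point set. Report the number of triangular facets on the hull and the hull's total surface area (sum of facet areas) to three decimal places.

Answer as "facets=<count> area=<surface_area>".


6 of the 8 inputs are extreme points: [2, 3, 4, 5, 6, 7].

Facet areas (half cross-product norm):
  f1: (p6, p3, p4) → 77.6361
  f2: (p6, p7, p4) → 155.0948
  f3: (p2, p3, p4) → 41.4716
  f4: (p2, p7, p4) → 48.4209
  f5: (p5, p2, p3) → 52.6724
  f6: (p5, p2, p7) → 39.5894
  f7: (p5, p6, p3) → 46.8025
  f8: (p5, p6, p7) → 60.7805
Σ area = 522.468

Check V−E+F: 6 − 12 + 8 = 2.

facets=8 area=522.468


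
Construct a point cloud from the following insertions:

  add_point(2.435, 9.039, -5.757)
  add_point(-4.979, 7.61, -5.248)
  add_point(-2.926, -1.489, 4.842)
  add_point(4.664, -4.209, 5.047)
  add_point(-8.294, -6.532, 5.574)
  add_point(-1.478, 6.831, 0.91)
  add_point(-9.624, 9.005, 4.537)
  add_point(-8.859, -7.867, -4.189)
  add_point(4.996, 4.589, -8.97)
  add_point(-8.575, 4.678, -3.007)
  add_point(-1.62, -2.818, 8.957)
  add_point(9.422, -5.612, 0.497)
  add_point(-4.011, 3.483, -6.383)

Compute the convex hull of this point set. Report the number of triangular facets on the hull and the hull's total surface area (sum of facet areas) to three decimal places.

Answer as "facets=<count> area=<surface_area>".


Extreme-point indices: [0, 1, 3, 4, 5, 6, 7, 8, 9, 10, 11, 12] — 12 of 13 on the boundary.

Facet areas (half cross-product norm):
  f1: (p8, p7, p11) → 129.0189
  f2: (p0, p8, p11) → 42.2242
  f3: (p4, p7, p11) → 89.0218
  f4: (p4, p7, p6) → 76.9678
  f5: (p4, p10, p6) → 61.2159
  f6: (p5, p10, p6) → 57.4710
  f7: (p5, p0, p6) → 26.5406
  f8: (p1, p0, p8) → 21.7797
  f9: (p1, p0, p6) → 36.8432
  f10: (p3, p4, p11) → 32.2848
  f11: (p3, p4, p10) → 29.1675
  f12: (p3, p5, p10) → 46.3546
  f13: (p3, p0, p11) → 57.1567
  f14: (p3, p5, p0) → 51.5817
  f15: (p12, p8, p7) → 50.4009
  f16: (p12, p1, p7) → 19.0611
  f17: (p12, p1, p8) → 20.3988
  f18: (p9, p7, p6) → 45.3685
  f19: (p9, p1, p6) → 22.2118
  f20: (p9, p1, p7) → 27.3027
Σ area = 942.372

Euler characteristic 12−30+20 = 2 ✓

facets=20 area=942.372


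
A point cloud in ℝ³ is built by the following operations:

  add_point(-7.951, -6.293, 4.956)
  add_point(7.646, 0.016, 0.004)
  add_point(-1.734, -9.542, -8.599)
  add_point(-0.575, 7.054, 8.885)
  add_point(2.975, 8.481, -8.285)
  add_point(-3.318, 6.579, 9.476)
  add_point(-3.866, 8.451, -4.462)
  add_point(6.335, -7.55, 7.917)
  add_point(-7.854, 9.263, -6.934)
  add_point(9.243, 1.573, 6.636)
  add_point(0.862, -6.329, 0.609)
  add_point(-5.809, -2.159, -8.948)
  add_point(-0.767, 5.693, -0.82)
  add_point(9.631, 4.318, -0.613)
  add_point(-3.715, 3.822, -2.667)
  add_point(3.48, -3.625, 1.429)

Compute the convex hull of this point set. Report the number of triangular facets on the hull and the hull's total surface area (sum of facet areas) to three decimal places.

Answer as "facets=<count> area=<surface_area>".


11 of the 16 inputs are extreme points: [0, 1, 2, 3, 4, 5, 7, 8, 9, 11, 13].

Triangle areas on the boundary:
  f1: (p5, p8, p0) → 120.4046
  f2: (p7, p2, p0) → 108.5911
  f3: (p7, p5, p0) → 100.6172
  f4: (p11, p8, p0) → 86.0238
  f5: (p11, p2, p0) → 60.4271
  f6: (p3, p5, p8) → 24.5142
  f7: (p3, p7, p5) → 22.1536
  f8: (p1, p2, p13) → 26.5562
  f9: (p1, p7, p13) → 17.1225
  f10: (p1, p7, p2) → 87.3622
  f11: (p4, p2, p13) → 100.1490
  f12: (p4, p11, p2) → 54.2764
  f13: (p4, p11, p8) → 62.1704
  f14: (p4, p3, p13) → 77.9118
  f15: (p4, p3, p8) → 91.3496
  f16: (p9, p7, p13) → 33.0310
  f17: (p9, p3, p13) → 44.4257
  f18: (p9, p3, p7) → 54.6050
Σ area = 1171.692

Check V−E+F: 11 − 27 + 18 = 2.

facets=18 area=1171.692


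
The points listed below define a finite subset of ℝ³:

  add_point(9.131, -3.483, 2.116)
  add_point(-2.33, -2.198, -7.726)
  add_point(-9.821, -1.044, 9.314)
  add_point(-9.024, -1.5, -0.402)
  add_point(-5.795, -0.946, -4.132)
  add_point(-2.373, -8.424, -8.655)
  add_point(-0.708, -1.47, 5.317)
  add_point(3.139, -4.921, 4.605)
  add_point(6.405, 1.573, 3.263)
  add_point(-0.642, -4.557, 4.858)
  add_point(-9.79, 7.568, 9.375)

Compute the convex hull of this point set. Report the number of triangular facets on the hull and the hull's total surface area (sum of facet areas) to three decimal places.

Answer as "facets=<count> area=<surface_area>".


facets=16 area=691.149

Extreme-point indices: [0, 1, 2, 3, 4, 5, 7, 8, 9, 10] — 10 of 11 on the boundary.

Per-facet area ½‖(b−a)×(c−a)‖:
  f1: (p1, p5, p0) → 47.7143
  f2: (p7, p10, p2) → 59.3935
  f3: (p7, p5, p0) → 49.0511
  f4: (p3, p10, p2) → 41.9647
  f5: (p3, p5, p2) → 43.0371
  f6: (p8, p7, p0) → 18.5291
  f7: (p8, p7, p10) → 66.7916
  f8: (p8, p1, p0) → 42.3886
  f9: (p8, p1, p10) → 130.6023
  f10: (p9, p5, p2) → 70.7122
  f11: (p9, p7, p2) → 8.8087
  f12: (p9, p7, p5) → 26.9422
  f13: (p4, p1, p5) → 15.2406
  f14: (p4, p3, p5) → 20.0354
  f15: (p4, p1, p10) → 21.4487
  f16: (p4, p3, p10) → 28.4894
Σ area = 691.149

Euler: V−E+F = 10−24+16 = 2.


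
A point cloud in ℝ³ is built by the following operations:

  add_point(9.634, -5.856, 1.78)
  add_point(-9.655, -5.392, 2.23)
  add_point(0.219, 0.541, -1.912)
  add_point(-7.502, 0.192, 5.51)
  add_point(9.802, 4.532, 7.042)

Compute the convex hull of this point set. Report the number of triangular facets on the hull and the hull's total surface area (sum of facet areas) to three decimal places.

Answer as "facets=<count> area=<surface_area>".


Points on the hull: [0, 1, 2, 3, 4] (5 of 5).

Triangle areas on the boundary:
  f1: (p2, p0, p1) → 70.4992
  f2: (p2, p0, p4) → 65.8712
  f3: (p3, p0, p1) → 63.1366
  f4: (p3, p0, p4) → 100.4263
  f5: (p3, p2, p1) → 36.4503
  f6: (p3, p2, p4) → 73.3135
Σ area = 409.697

Euler characteristic 5−9+6 = 2 ✓

facets=6 area=409.697


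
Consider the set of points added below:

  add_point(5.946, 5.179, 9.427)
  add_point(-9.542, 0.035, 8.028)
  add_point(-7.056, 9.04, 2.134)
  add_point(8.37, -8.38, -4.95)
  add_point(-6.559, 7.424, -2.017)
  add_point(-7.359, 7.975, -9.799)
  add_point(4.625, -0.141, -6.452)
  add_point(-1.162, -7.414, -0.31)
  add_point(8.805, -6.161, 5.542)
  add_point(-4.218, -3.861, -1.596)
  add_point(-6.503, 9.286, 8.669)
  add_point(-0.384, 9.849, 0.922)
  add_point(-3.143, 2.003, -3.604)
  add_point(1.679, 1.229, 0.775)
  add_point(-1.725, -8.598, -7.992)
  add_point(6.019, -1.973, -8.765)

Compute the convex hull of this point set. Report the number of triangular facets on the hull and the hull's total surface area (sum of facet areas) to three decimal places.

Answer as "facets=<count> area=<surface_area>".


facets=18 area=1190.876

11 of the 16 inputs are extreme points: [0, 1, 2, 3, 5, 7, 8, 10, 11, 14, 15].

Per-facet area ½‖(b−a)×(c−a)‖:
  f1: (p5, p14, p1) → 155.2895
  f2: (p0, p8, p1) → 100.4545
  f3: (p7, p8, p1) → 80.2221
  f4: (p7, p14, p1) → 42.4616
  f5: (p2, p5, p1) → 59.0012
  f6: (p2, p5, p11) → 40.5103
  f7: (p15, p5, p14) → 83.3408
  f8: (p15, p5, p11) → 99.0810
  f9: (p15, p0, p11) → 95.7550
  f10: (p10, p0, p11) → 55.3073
  f11: (p10, p2, p11) → 22.3193
  f12: (p10, p0, p1) → 64.0683
  f13: (p10, p2, p1) → 31.7622
  f14: (p3, p0, p8) → 57.6849
  f15: (p3, p15, p0) → 75.5158
  f16: (p3, p15, p14) → 37.5711
  f17: (p3, p7, p8) → 52.1419
  f18: (p3, p7, p14) → 38.3892
Σ area = 1190.876

Check V−E+F: 11 − 27 + 18 = 2.


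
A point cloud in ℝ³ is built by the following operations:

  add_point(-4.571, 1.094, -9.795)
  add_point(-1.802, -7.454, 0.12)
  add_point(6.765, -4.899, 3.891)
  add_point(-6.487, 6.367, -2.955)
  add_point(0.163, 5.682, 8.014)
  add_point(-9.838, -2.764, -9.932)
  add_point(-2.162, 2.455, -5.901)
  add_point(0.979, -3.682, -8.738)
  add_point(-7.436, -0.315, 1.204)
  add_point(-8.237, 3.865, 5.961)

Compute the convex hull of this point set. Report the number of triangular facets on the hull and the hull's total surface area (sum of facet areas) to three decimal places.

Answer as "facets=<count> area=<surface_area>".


facets=16 area=683.875

Extreme-point indices: [0, 1, 2, 3, 4, 5, 6, 7, 8, 9] — 10 of 10 on the boundary.

Triangle areas on the boundary:
  f1: (p9, p4, p2) → 56.3483
  f2: (p9, p1, p2) → 69.1993
  f3: (p8, p1, p5) → 52.7557
  f4: (p8, p9, p5) → 21.0709
  f5: (p8, p9, p1) → 21.5438
  f6: (p6, p4, p2) → 87.0878
  f7: (p7, p6, p2) → 51.7283
  f8: (p7, p6, p0) → 16.7942
  f9: (p7, p1, p2) → 48.6166
  f10: (p7, p1, p5) → 54.1319
  f11: (p7, p0, p5) → 23.5265
  f12: (p3, p6, p0) → 15.2760
  f13: (p3, p9, p5) → 53.8609
  f14: (p3, p0, p5) → 28.3381
  f15: (p3, p9, p4) → 41.6343
  f16: (p3, p6, p4) → 41.9621
Σ area = 683.875

Euler characteristic 10−24+16 = 2 ✓
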